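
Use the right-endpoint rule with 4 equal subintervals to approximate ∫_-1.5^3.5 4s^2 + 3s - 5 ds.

91.25

Δs = (3.5 − (-1.5))/4 = 1.25.
Right endpoints: -0.25, 1, 2.25, 3.5.
f(-0.25) = -5.5, f(1) = 2, f(2.25) = 22, f(3.5) = 54.5.
Sum = Δs · [f(-0.25) + f(1) + f(2.25) + f(3.5)].
Sum = 91.25.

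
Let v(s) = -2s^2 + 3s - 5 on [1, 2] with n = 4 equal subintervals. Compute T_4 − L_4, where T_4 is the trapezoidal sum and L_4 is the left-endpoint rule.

T_4 = -5.1875.
L_4 = -4.8125.
T_4 − L_4 = -0.375.

-0.375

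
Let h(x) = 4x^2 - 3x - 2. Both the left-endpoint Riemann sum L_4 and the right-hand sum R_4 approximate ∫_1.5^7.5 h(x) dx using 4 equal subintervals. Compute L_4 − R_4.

L_4 = 325.5.
R_4 = 622.5.
L_4 − R_4 = -297.

-297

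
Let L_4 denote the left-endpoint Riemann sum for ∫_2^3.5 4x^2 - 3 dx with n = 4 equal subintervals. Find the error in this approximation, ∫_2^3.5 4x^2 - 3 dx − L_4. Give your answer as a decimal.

Exact integral: ∫_2^3.5 f(x) dx = 42.
L_4 = 35.953125.
Error = 42 − 35.953125 = 6.046875.

6.046875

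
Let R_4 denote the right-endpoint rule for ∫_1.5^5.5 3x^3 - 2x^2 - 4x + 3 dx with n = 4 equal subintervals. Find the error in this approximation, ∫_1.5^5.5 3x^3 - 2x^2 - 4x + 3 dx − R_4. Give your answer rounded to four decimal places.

Exact integral: ∫_1.5^5.5 f(x) dx ≈ 529.833333.
R_4 = 758.
Error ≈ 529.833333 − 758 ≈ -228.1667.

-228.1667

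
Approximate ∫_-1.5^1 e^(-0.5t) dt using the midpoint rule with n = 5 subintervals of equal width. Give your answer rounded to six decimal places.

3.013086

Δt = (1 − (-1.5))/5 = 0.5.
Midpoints: -1.25, -0.75, -0.25, 0.25, 0.75.
f(-1.25) ≈ 1.868246, f(-0.75) ≈ 1.454991, f(-0.25) ≈ 1.133148, f(0.25) ≈ 0.882497, f(0.75) ≈ 0.687289.
Sum = Δt · [f(-1.25) + f(-0.75) + f(-0.25) + f(0.25) + f(0.75)].
Sum ≈ 3.013086.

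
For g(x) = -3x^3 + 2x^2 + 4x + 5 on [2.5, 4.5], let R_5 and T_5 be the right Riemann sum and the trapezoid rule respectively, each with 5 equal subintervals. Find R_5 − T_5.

-38.1

R_5 = -229.59.
T_5 = -191.49.
R_5 − T_5 = -38.1.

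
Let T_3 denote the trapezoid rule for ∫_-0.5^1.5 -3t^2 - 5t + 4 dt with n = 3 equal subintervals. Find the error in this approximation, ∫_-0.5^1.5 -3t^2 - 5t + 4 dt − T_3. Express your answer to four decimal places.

Exact integral: ∫_-0.5^1.5 f(t) dt = -0.5.
T_3 ≈ -0.944444.
Error ≈ -0.5 − (-0.944444) ≈ 0.4444.

0.4444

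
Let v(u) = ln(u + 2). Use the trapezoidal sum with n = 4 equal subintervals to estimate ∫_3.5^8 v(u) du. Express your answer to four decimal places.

9.1411

Δu = (8 − 3.5)/4 = 1.125.
v(3.5) ≈ 1.7047, v(4.625) ≈ 1.8909, v(5.75) ≈ 2.0477, v(6.875) ≈ 2.1832, v(8) ≈ 2.3026.
T_4 = (Δu/2)·[v(u_0) + 2v(u_1) + 2v(u_2) + 2v(u_3) + v(u_4)].
Sum ≈ 9.1411.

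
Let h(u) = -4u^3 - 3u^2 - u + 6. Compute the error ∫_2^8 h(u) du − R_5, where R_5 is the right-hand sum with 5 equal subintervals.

1411.92

Exact integral: ∫_2^8 h(u) du = -4578.
R_5 = -5989.92.
Error = -4578 − (-5989.92) = 1411.92.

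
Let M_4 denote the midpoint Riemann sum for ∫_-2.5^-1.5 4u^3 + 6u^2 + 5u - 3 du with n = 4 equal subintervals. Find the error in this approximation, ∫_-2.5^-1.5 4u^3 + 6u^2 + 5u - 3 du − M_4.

Exact integral: ∫_-2.5^-1.5 f(u) du = -22.5.
M_4 = -22.40625.
Error = -22.5 − (-22.40625) = -0.09375.

-0.09375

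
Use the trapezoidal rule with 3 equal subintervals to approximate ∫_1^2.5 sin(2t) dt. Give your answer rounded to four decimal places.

-0.3202

Δt = (2.5 − 1)/3 = 0.5.
f(1) ≈ 0.9093, f(1.5) ≈ 0.1411, f(2) ≈ -0.7568, f(2.5) ≈ -0.9589.
T_3 = (Δt/2)·[f(t_0) + 2f(t_1) + 2f(t_2) + f(t_3)].
Sum ≈ -0.3202.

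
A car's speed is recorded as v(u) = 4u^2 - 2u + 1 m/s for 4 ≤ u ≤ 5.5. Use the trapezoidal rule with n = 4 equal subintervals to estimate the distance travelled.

Δu = (5.5 − 4)/4 = 0.375.
v(4) = 57, v(4.375) = 68.8125, v(4.75) = 81.75, v(5.125) = 95.8125, v(5.5) = 111.
T_4 = (Δu/2)·[v(u_0) + 2v(u_1) + 2v(u_2) + 2v(u_3) + v(u_4)].
Sum = 123.890625.

123.890625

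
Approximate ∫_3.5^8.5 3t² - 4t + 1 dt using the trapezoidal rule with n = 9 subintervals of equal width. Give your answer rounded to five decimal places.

Δt = (8.5 − 3.5)/9 = 5/9.
f(3.5) = 23.75, f(73/18) = 3685/108, f(83/18) = 5005/108, f(31/6) = 725/12, f(103/18) = 8245/108, f(113/18) = 10165/108, f(41/6) = 113.75, f(133/18) = 14605/108, f(143/18) = 17125/108, f(8.5) = 183.75.
T_9 = (Δt/2)·[f(t_0) + 2f(t_1) + ... + 2f(t_{8}) + f(t_9)].
Sum ≈ 457.02160.

457.02160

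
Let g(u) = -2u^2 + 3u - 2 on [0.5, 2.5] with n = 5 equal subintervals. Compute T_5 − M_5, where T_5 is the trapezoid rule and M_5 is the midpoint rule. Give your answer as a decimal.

-0.16

T_5 = -5.44.
M_5 = -5.28.
T_5 − M_5 = -0.16.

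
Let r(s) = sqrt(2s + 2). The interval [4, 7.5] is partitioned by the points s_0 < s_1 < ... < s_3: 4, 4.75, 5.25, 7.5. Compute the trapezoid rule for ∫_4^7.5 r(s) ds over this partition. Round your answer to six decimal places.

12.805185

Subinterval widths: 0.75, 0.5, 2.25.
r(4) ≈ 3.162278, r(4.75) ≈ 3.391165, r(5.25) ≈ 3.535534, r(7.5) ≈ 4.123106.
On each subinterval the trapezoid contributes (Δs_i/2)·[r(s_{i-1}) + r(s_i)].
Sum ≈ 12.805185.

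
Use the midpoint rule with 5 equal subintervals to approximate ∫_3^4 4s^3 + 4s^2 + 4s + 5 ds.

243.18

Δs = (4 − 3)/5 = 0.2.
Midpoints: 3.1, 3.3, 3.5, 3.7, 3.9.
f(3.1) = 175.004, f(3.3) = 205.508, f(3.5) = 239.5, f(3.7) = 277.172, f(3.9) = 318.716.
Sum = Δs · [f(3.1) + f(3.3) + f(3.5) + f(3.7) + f(3.9)].
Sum = 243.18.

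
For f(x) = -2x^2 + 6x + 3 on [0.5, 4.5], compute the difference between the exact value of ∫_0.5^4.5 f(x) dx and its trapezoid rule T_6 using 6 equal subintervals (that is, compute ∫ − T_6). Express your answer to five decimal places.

Exact integral: ∫_0.5^4.5 f(x) dx ≈ 11.3333333.
T_6 ≈ 10.7407407.
Error ≈ 11.3333333 − 10.7407407 ≈ 0.59259.

0.59259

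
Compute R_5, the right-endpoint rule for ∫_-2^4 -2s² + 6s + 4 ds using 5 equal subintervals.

Δs = (4 − (-2))/5 = 1.2.
Right endpoints: -0.8, 0.4, 1.6, 2.8, 4.
f(-0.8) = -2.08, f(0.4) = 6.08, f(1.6) = 8.48, f(2.8) = 5.12, f(4) = -4.
Sum = Δs · [f(-0.8) + f(0.4) + f(1.6) + f(2.8) + f(4)].
Sum = 16.32.

16.32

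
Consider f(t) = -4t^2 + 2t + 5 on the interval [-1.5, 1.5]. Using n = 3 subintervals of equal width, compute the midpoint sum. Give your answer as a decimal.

7

Δt = (1.5 − (-1.5))/3 = 1.
Midpoints: -1, 0, 1.
f(-1) = -1, f(0) = 5, f(1) = 3.
Sum = Δt · [f(-1) + f(0) + f(1)].
Sum = 7.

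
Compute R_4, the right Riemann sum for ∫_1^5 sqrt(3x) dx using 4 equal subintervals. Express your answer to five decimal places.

Δx = (5 − 1)/4 = 1.
Right endpoints: 2, 3, 4, 5.
f(2) ≈ 2.44949, f(3) ≈ 3.00000, f(4) ≈ 3.46410, f(5) ≈ 3.87298.
Sum = Δx · [f(2) + f(3) + f(4) + f(5)].
Sum ≈ 12.78657.

12.78657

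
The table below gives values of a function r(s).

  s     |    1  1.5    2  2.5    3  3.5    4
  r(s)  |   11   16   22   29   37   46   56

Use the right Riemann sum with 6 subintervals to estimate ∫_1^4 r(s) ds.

103

Δs = 0.5.
Sum = 0.5·[16 + 22 + 29 + 37 + 46 + 56] = 103.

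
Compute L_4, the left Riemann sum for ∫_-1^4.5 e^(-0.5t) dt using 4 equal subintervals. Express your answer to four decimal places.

4.2683

Δt = (4.5 − (-1))/4 = 1.375.
Left endpoints: -1, 0.375, 1.75, 3.125.
f(-1) ≈ 1.6487, f(0.375) ≈ 0.8290, f(1.75) ≈ 0.4169, f(3.125) ≈ 0.2096.
Sum = Δt · [f(-1) + f(0.375) + f(1.75) + f(3.125)].
Sum ≈ 4.2683.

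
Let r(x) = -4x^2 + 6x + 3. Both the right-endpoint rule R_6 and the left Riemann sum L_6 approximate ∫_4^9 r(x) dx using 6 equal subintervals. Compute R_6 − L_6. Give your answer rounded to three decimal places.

-191.667

R_6 ≈ -774.81481.
L_6 ≈ -583.14815.
R_6 − L_6 ≈ -191.667.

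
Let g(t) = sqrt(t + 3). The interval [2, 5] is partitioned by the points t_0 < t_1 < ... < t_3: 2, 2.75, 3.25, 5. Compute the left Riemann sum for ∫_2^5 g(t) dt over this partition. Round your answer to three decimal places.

Subinterval widths: 0.75, 0.5, 1.75.
Left endpoints: 2, 2.75, 3.25.
g(2) ≈ 2.236, g(2.75) ≈ 2.398, g(3.25) ≈ 2.500.
Sum = Σ Δt_i · g(t_i).
Sum ≈ 7.251.

7.251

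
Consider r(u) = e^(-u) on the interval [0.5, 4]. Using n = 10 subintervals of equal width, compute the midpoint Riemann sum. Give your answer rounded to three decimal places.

0.585

Δu = (4 − 0.5)/10 = 0.35.
Midpoints: 0.675, 1.025, 1.375, 1.725, 2.075, 2.425, 2.775, 3.125, 3.475, 3.825.
r(0.675) ≈ 0.509, r(1.025) ≈ 0.359, r(1.375) ≈ 0.253, r(1.725) ≈ 0.178, r(2.075) ≈ 0.126, r(2.425) ≈ 0.088, r(2.775) ≈ 0.062, r(3.125) ≈ 0.044, r(3.475) ≈ 0.031, r(3.825) ≈ 0.022.
Sum = Δu · [r(0.675) + r(1.025) + r(1.375) + ...].
Sum ≈ 0.585.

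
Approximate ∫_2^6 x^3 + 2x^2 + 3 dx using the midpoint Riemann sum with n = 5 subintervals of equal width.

Δx = (6 − 2)/5 = 0.8.
Midpoints: 2.4, 3.2, 4, 4.8, 5.6.
f(2.4) = 28.344, f(3.2) = 56.248, f(4) = 99, f(4.8) = 159.672, f(5.6) = 241.336.
Sum = Δx · [f(2.4) + f(3.2) + f(4) + f(4.8) + f(5.6)].
Sum = 467.68.

467.68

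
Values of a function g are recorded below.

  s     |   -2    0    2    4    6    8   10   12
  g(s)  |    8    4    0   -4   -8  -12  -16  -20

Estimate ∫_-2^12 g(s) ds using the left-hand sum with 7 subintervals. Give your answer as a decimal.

Δs = 2.
Sum = 2·[8 + 4 + 0 + (-4) + (-8) + (-12) + (-16)] = -56.

-56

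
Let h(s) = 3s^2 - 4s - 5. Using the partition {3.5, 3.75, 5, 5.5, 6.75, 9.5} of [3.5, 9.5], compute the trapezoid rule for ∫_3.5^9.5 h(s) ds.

Subinterval widths: 0.25, 1.25, 0.5, 1.25, 2.75.
h(3.5) = 17.75, h(3.75) = 22.1875, h(5) = 50, h(5.5) = 63.75, h(6.75) = 104.6875, h(9.5) = 227.75.
On each subinterval the trapezoid contributes (Δs_i/2)·[h(s_{i-1}) + h(s_i)].
Sum = 640.921875.

640.921875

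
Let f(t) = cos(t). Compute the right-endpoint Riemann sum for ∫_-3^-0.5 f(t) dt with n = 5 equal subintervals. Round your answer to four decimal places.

0.1357

Δt = (-0.5 − (-3))/5 = 0.5.
Right endpoints: -2.5, -2, -1.5, -1, -0.5.
f(-2.5) ≈ -0.8011, f(-2) ≈ -0.4161, f(-1.5) ≈ 0.0707, f(-1) ≈ 0.5403, f(-0.5) ≈ 0.8776.
Sum = Δt · [f(-2.5) + f(-2) + f(-1.5) + f(-1) + f(-0.5)].
Sum ≈ 0.1357.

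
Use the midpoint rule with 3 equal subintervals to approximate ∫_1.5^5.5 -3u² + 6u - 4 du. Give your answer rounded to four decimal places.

Δu = (5.5 − 1.5)/3 = 4/3.
Midpoints: 13/6, 3.5, 29/6.
f(13/6) = -61/12, f(3.5) = -19.75, f(29/6) = -541/12.
Sum = Δu · [f(13/6) + f(3.5) + f(29/6)].
Sum ≈ -93.2222.

-93.2222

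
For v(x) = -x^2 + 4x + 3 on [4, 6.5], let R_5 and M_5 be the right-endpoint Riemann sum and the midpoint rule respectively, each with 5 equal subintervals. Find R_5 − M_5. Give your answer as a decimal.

R_5 = -14.375.
M_5 = -10.15625.
R_5 − M_5 = -4.21875.

-4.21875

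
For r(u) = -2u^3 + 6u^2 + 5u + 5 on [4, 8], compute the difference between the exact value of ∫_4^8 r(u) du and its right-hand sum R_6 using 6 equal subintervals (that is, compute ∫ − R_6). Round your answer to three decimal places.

204.889

Exact integral: ∫_4^8 r(u) du = -884.
R_6 ≈ -1088.88889.
Error ≈ -884 − (-1088.88889) ≈ 204.889.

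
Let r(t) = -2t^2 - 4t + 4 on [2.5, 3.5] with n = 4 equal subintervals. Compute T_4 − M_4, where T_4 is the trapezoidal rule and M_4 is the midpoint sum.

-0.03125

T_4 = -26.1875.
M_4 = -26.15625.
T_4 − M_4 = -0.03125.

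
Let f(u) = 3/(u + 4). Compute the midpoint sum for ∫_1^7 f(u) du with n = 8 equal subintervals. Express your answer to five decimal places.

Δu = (7 − 1)/8 = 0.75.
Midpoints: 1.375, 2.125, 2.875, 3.625, 4.375, 5.125, 5.875, 6.625.
f(1.375) = 24/43, f(2.125) = 24/49, f(2.875) = 24/55, f(3.625) = 24/61, f(4.375) = 24/67, f(5.125) = 24/73, f(5.875) = 24/79, f(6.625) = 24/85.
Sum = Δu · [f(1.375) + f(2.125) + f(2.875) + ...].
Sum ≈ 2.36315.

2.36315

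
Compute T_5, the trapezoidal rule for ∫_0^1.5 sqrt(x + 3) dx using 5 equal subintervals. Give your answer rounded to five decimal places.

Δx = (1.5 − 0)/5 = 0.3.
f(0) ≈ 1.73205, f(0.3) ≈ 1.81659, f(0.6) ≈ 1.89737, f(0.9) ≈ 1.97484, f(1.2) ≈ 2.04939, f(1.5) ≈ 2.12132.
T_5 = (Δx/2)·[f(x_0) + 2f(x_1) + ... + 2f(x_{4}) + f(x_5)].
Sum ≈ 2.89946.

2.89946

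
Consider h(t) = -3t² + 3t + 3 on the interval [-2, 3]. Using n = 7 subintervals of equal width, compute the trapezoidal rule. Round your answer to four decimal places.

Δt = (3 − (-2))/7 = 5/7.
h(-2) = -15, h(-9/7) = -285/49, h(-4/7) = 15/49, h(1/7) = 165/49, h(6/7) = 165/49, h(11/7) = 15/49, h(16/7) = -285/49, h(3) = -15.
T_7 = (Δt/2)·[h(t_0) + 2h(t_1) + ... + 2h(t_{6}) + h(t_7)].
Sum ≈ -13.7755.

-13.7755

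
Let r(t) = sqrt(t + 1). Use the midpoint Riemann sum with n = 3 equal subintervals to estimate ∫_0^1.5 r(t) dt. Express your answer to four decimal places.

Δt = (1.5 − 0)/3 = 0.5.
Midpoints: 0.25, 0.75, 1.25.
r(0.25) ≈ 1.1180, r(0.75) ≈ 1.3229, r(1.25) ≈ 1.5000.
Sum = Δt · [r(0.25) + r(0.75) + r(1.25)].
Sum ≈ 1.9705.

1.9705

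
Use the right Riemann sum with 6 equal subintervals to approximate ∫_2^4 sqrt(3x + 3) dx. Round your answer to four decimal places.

Δx = (4 − 2)/6 = 1/3.
Right endpoints: 7/3, 8/3, 3, 10/3, 11/3, 4.
f(7/3) ≈ 3.1623, f(8/3) ≈ 3.3166, f(3) ≈ 3.4641, f(10/3) ≈ 3.6056, f(11/3) ≈ 3.7417, f(4) ≈ 3.8730.
Sum = Δx · [f(7/3) + f(8/3) + f(3) + ...].
Sum ≈ 7.0544.

7.0544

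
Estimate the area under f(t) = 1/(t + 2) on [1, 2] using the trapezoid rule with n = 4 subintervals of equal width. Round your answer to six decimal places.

Δt = (2 − 1)/4 = 0.25.
f(1) = 1/3, f(1.25) = 4/13, f(1.5) = 2/7, f(1.75) = 4/15, f(2) = 0.25.
T_4 = (Δt/2)·[f(t_0) + 2f(t_1) + 2f(t_2) + 2f(t_3) + f(t_4)].
Sum ≈ 0.287935.

0.287935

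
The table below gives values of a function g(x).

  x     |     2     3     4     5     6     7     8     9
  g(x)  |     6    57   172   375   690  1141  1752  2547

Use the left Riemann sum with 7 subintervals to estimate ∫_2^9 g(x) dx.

4193

Δx = 1.
Sum = 1·[6 + 57 + 172 + 375 + 690 + 1141 + 1752] = 4193.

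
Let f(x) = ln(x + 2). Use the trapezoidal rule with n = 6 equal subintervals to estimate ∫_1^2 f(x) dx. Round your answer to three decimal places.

1.249

Δx = (2 − 1)/6 = 1/6.
f(1) ≈ 1.099, f(7/6) ≈ 1.153, f(4/3) ≈ 1.204, f(1.5) ≈ 1.253, f(5/3) ≈ 1.299, f(11/6) ≈ 1.344, f(2) ≈ 1.386.
T_6 = (Δx/2)·[f(x_0) + 2f(x_1) + ... + 2f(x_{5}) + f(x_6)].
Sum ≈ 1.249.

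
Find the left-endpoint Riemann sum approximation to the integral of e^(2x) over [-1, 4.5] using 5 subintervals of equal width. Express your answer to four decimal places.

1110.6827

Δx = (4.5 − (-1))/5 = 1.1.
Left endpoints: -1, 0.1, 1.2, 2.3, 3.4.
f(-1) ≈ 0.1353, f(0.1) ≈ 1.2214, f(1.2) ≈ 11.0232, f(2.3) ≈ 99.4843, f(3.4) ≈ 897.8473.
Sum = Δx · [f(-1) + f(0.1) + f(1.2) + f(2.3) + f(3.4)].
Sum ≈ 1110.6827.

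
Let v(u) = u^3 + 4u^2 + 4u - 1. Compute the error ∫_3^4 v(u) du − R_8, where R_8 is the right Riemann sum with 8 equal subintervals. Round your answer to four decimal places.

-4.3503

Exact integral: ∫_3^4 v(u) du ≈ 106.083333.
R_8 = 110.43359375.
Error ≈ 106.083333 − 110.43359375 ≈ -4.3503.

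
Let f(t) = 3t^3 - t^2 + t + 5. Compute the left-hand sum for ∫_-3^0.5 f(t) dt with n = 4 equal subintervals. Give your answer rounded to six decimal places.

Δt = (0.5 − (-3))/4 = 0.875.
Left endpoints: -3, -2.125, -1.25, -0.375.
f(-3) = -88, f(-2.125) = -15579/512, f(-1.25) = -3.671875, f(-0.375) = 2215/512.
Sum = Δt · [f(-3) + f(-2.125) + f(-1.25) + f(-0.375)].
Sum ≈ -103.051758.

-103.051758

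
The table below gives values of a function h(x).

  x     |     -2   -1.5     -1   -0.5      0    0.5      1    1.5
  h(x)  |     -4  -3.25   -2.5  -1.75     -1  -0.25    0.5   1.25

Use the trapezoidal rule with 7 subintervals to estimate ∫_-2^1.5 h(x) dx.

Δx = 0.5.
T_7 = (0.5/2)·[(-4) + 2·(-3.25) + 2·(-2.5) + 2·(-1.75) + 2·(-1) + 2·(-0.25) + 2·0.5 + 1.25] = -4.8125.

-4.8125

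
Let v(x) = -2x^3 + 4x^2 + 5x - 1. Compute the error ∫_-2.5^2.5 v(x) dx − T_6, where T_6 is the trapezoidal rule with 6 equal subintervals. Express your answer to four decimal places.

Exact integral: ∫_-2.5^2.5 v(x) dx ≈ 36.666667.
T_6 ≈ 38.981481.
Error ≈ 36.666667 − 38.981481 ≈ -2.3148.

-2.3148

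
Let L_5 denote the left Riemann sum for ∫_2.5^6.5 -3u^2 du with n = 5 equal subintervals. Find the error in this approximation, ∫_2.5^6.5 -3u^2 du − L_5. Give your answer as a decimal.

Exact integral: ∫_2.5^6.5 f(u) du = -259.
L_5 = -217.08.
Error = -259 − (-217.08) = -41.92.

-41.92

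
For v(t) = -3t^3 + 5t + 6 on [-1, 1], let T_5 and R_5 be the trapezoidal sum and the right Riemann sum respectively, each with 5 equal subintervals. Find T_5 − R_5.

-0.8

T_5 = 12.
R_5 = 12.8.
T_5 − R_5 = -0.8.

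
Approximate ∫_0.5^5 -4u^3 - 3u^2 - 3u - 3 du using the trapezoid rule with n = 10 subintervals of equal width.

-805.905

Δu = (5 − 0.5)/10 = 0.45.
f(0.5) = -5.75, f(0.95) = -11.987, f(1.4) = -24.056, f(1.85) = -44.144, f(2.3) = -74.438, f(2.75) = -117.125, f(3.2) = -174.392, f(3.65) = -248.426, f(4.1) = -341.414, f(4.55) = -455.543, f(5) = -593.
T_10 = (Δu/2)·[f(u_0) + 2f(u_1) + ... + 2f(u_{9}) + f(u_10)].
Sum = -805.905.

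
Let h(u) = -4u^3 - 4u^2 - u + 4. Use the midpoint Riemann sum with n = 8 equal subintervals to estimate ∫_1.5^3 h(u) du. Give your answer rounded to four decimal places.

-104.6763

Δu = (3 − 1.5)/8 = 0.1875.
Midpoints: 1.59375, 1.78125, 1.96875, 2.15625, 2.34375, 2.53125, 2.71875, 2.90625.
h(1.59375) = -196171/8192, h(1.78125) = -270985/8192, h(1.96875) = -360415/8192, h(2.15625) = -465757/8192, h(2.34375) = -588307/8192, h(2.53125) = -729361/8192, h(2.71875) = -890215/8192, h(2.90625) = -1072165/8192.
Sum = Δu · [h(1.59375) + h(1.78125) + h(1.96875) + ...].
Sum ≈ -104.6763.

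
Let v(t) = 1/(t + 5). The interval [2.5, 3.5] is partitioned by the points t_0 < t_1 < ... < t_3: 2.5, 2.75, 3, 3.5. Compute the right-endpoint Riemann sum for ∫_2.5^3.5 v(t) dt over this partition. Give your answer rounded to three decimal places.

0.122

Subinterval widths: 0.25, 0.25, 0.5.
Right endpoints: 2.75, 3, 3.5.
v(2.75) = 4/31, v(3) = 0.125, v(3.5) = 2/17.
Sum = Σ Δt_i · v(t_i).
Sum ≈ 0.122.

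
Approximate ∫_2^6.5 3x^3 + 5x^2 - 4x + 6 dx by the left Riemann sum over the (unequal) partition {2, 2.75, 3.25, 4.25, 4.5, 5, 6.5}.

Subinterval widths: 0.75, 0.5, 1, 0.25, 0.5, 1.5.
Left endpoints: 2, 2.75, 3.25, 4.25, 4.5, 5.
f(2) = 42, f(2.75) = 95.203125, f(3.25) = 148.796875, f(4.25) = 309.609375, f(4.5) = 362.625, f(5) = 486.
Sum = Σ Δx_i · f(x_i).
Sum = 1215.61328125.

1215.61328125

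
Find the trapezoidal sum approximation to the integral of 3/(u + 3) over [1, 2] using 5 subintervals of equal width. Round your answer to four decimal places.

Δu = (2 − 1)/5 = 0.2.
f(1) = 0.75, f(1.2) = 5/7, f(1.4) = 15/22, f(1.6) = 15/23, f(1.8) = 0.625, f(2) = 0.6.
T_5 = (Δu/2)·[f(u_0) + 2f(u_1) + ... + 2f(u_{4}) + f(u_5)].
Sum ≈ 0.6697.

0.6697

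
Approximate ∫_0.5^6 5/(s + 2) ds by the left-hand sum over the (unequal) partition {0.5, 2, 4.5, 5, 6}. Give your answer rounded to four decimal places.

7.2239

Subinterval widths: 1.5, 2.5, 0.5, 1.
Left endpoints: 0.5, 2, 4.5, 5.
f(0.5) = 2, f(2) = 1.25, f(4.5) = 10/13, f(5) = 5/7.
Sum = Σ Δs_i · f(s_i).
Sum ≈ 7.2239.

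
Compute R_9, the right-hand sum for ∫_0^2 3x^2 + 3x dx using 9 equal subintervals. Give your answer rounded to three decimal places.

Δx = (2 − 0)/9 = 2/9.
Right endpoints: 2/9, 4/9, 2/3, 8/9, 10/9, 4/3, 14/9, 16/9, 2.
f(2/9) = 22/27, f(4/9) = 52/27, f(2/3) = 10/3, f(8/9) = 136/27, f(10/9) = 190/27, f(4/3) = 28/3, f(14/9) = 322/27, f(16/9) = 400/27, f(2) = 18.
Sum = Δx · [f(2/9) + f(4/9) + f(2/3) + ...].
Sum ≈ 16.049.

16.049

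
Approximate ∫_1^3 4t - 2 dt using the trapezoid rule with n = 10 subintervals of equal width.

12

Δt = (3 − 1)/10 = 0.2.
f(1) = 2, f(1.2) = 2.8, f(1.4) = 3.6, f(1.6) = 4.4, f(1.8) = 5.2, f(2) = 6, f(2.2) = 6.8, f(2.4) = 7.6, f(2.6) = 8.4, f(2.8) = 9.2, f(3) = 10.
T_10 = (Δt/2)·[f(t_0) + 2f(t_1) + ... + 2f(t_{9}) + f(t_10)].
Sum = 12.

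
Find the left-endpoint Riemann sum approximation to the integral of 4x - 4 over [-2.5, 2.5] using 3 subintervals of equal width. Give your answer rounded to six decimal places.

Δx = (2.5 − (-2.5))/3 = 5/3.
Left endpoints: -2.5, -5/6, 5/6.
f(-2.5) = -14, f(-5/6) = -22/3, f(5/6) = -2/3.
Sum = Δx · [f(-2.5) + f(-5/6) + f(5/6)].
Sum ≈ -36.666667.

-36.666667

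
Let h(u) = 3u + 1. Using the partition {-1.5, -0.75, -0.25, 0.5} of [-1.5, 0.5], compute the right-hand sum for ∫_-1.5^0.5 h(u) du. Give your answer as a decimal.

Subinterval widths: 0.75, 0.5, 0.75.
Right endpoints: -0.75, -0.25, 0.5.
h(-0.75) = -1.25, h(-0.25) = 0.25, h(0.5) = 2.5.
Sum = Σ Δu_i · h(u_i).
Sum = 1.0625.

1.0625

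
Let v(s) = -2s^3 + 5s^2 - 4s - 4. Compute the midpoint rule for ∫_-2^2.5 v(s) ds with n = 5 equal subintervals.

4.280625

Δs = (2.5 − (-2))/5 = 0.9.
Midpoints: -1.55, -0.65, 0.25, 1.15, 2.05.
v(-1.55) = 21.66025, v(-0.65) = 1.26175, v(0.25) = -4.71875, v(1.15) = -5.02925, v(2.05) = -8.41775.
Sum = Δs · [v(-1.55) + v(-0.65) + v(0.25) + v(1.15) + v(2.05)].
Sum = 4.280625.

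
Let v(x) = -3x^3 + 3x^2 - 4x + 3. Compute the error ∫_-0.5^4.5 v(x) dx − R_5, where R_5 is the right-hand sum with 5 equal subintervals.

Exact integral: ∫_-0.5^4.5 v(x) dx = -241.25.
R_5 = -370.625.
Error = -241.25 − (-370.625) = 129.375.

129.375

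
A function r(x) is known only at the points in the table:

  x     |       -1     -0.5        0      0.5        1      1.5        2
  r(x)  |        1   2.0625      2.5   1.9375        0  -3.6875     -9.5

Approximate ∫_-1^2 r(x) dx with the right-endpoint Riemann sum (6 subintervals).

Δx = 0.5.
Sum = 0.5·[2.0625 + 2.5 + 1.9375 + 0 + (-3.6875) + (-9.5)] = -3.34375.

-3.34375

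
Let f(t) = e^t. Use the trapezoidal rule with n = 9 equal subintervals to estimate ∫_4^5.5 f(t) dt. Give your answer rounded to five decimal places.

Δt = (5.5 − 4)/9 = 1/6.
f(4) ≈ 54.59815, f(25/6) ≈ 64.50009, f(13/3) ≈ 76.19786, f(4.5) ≈ 90.01713, f(14/3) ≈ 106.34268, f(29/6) ≈ 125.62903, f(5) ≈ 148.41316, f(31/6) ≈ 175.32943, f(16/3) ≈ 207.12725, f(5.5) ≈ 244.69193.
T_9 = (Δt/2)·[f(t_0) + 2f(t_1) + ... + 2f(t_{8}) + f(t_9)].
Sum ≈ 190.53361.

190.53361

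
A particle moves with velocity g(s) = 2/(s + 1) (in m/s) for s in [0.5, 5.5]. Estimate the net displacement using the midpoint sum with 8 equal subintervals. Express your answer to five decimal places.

2.91938

Δs = (5.5 − 0.5)/8 = 0.625.
Midpoints: 0.8125, 1.4375, 2.0625, 2.6875, 3.3125, 3.9375, 4.5625, 5.1875.
g(0.8125) = 32/29, g(1.4375) = 32/39, g(2.0625) = 32/49, g(2.6875) = 32/59, g(3.3125) = 32/69, g(3.9375) = 32/79, g(4.5625) = 32/89, g(5.1875) = 32/99.
Sum = Δs · [g(0.8125) + g(1.4375) + g(2.0625) + ...].
Sum ≈ 2.91938.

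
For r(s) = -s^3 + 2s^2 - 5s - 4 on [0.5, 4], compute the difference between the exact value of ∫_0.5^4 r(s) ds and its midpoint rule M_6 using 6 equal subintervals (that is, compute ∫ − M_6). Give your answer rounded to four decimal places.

Exact integral: ∫_0.5^4 r(s) ds ≈ -74.776042.
M_6 ≈ -74.304615.
Error ≈ -74.776042 − (-74.304615) ≈ -0.4714.

-0.4714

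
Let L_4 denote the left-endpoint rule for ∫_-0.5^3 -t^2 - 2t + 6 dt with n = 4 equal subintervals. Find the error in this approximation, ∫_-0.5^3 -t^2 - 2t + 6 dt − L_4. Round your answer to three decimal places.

Exact integral: ∫_-0.5^3 f(t) dt ≈ 3.20833.
L_4 = 9.65234375.
Error ≈ 3.20833 − 9.65234375 ≈ -6.444.

-6.444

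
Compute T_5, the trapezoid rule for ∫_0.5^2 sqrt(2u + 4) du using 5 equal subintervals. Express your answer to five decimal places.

3.81499

Δu = (2 − 0.5)/5 = 0.3.
f(0.5) ≈ 2.23607, f(0.8) ≈ 2.36643, f(1.1) ≈ 2.48998, f(1.4) ≈ 2.60768, f(1.7) ≈ 2.72029, f(2) ≈ 2.82843.
T_5 = (Δu/2)·[f(u_0) + 2f(u_1) + ... + 2f(u_{4}) + f(u_5)].
Sum ≈ 3.81499.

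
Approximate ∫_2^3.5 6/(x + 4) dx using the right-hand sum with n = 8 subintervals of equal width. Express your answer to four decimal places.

Δx = (3.5 − 2)/8 = 0.1875.
Right endpoints: 2.1875, 2.375, 2.5625, 2.75, 2.9375, 3.125, 3.3125, 3.5.
f(2.1875) = 32/33, f(2.375) = 16/17, f(2.5625) = 32/35, f(2.75) = 8/9, f(2.9375) = 32/37, f(3.125) = 16/19, f(3.3125) = 32/39, f(3.5) = 0.8.
Sum = Δx · [f(2.1875) + f(2.375) + f(2.5625) + ...].
Sum ≈ 1.3203.

1.3203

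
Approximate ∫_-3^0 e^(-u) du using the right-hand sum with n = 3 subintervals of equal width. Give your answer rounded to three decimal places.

Δu = (0 − (-3))/3 = 1.
Right endpoints: -2, -1, 0.
f(-2) ≈ 7.389, f(-1) ≈ 2.718, f(0) ≈ 1.000.
Sum = Δu · [f(-2) + f(-1) + f(0)].
Sum ≈ 11.107.

11.107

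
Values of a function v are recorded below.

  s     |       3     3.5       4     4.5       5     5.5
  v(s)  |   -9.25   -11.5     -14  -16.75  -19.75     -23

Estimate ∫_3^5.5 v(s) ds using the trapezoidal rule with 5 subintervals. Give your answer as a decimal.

-39.0625

Δs = 0.5.
T_5 = (0.5/2)·[(-9.25) + 2·(-11.5) + 2·(-14) + 2·(-16.75) + 2·(-19.75) + (-23)] = -39.0625.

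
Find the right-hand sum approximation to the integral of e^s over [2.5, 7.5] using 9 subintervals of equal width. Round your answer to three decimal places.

Δs = (7.5 − 2.5)/9 = 5/9.
Right endpoints: 55/18, 65/18, 25/6, 85/18, 95/18, 35/6, 115/18, 125/18, 7.5.
f(55/18) ≈ 21.233, f(65/18) ≈ 37.007, f(25/6) ≈ 64.500, f(85/18) ≈ 112.418, f(95/18) ≈ 195.934, f(35/6) ≈ 341.495, f(115/18) ≈ 595.195, f(125/18) ≈ 1037.371, f(7.5) ≈ 1808.042.
Sum = Δs · [f(55/18) + f(65/18) + f(25/6) + ...].
Sum ≈ 2340.664.

2340.664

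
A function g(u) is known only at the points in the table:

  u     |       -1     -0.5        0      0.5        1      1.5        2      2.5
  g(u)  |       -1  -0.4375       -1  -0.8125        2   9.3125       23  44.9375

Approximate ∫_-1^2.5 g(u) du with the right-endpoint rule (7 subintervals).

Δu = 0.5.
Sum = 0.5·[(-0.4375) + (-1) + (-0.8125) + 2 + 9.3125 + 23 + 44.9375] = 38.5.

38.5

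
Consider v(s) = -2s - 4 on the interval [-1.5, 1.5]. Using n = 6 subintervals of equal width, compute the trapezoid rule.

-12

Δs = (1.5 − (-1.5))/6 = 0.5.
v(-1.5) = -1, v(-1) = -2, v(-0.5) = -3, v(0) = -4, v(0.5) = -5, v(1) = -6, v(1.5) = -7.
T_6 = (Δs/2)·[v(s_0) + 2v(s_1) + ... + 2v(s_{5}) + v(s_6)].
Sum = -12.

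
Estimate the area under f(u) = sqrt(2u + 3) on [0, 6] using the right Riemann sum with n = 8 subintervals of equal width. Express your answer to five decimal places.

18.42083

Δu = (6 − 0)/8 = 0.75.
Right endpoints: 0.75, 1.5, 2.25, 3, 3.75, 4.5, 5.25, 6.
f(0.75) ≈ 2.12132, f(1.5) ≈ 2.44949, f(2.25) ≈ 2.73861, f(3) ≈ 3.00000, f(3.75) ≈ 3.24037, f(4.5) ≈ 3.46410, f(5.25) ≈ 3.67423, f(6) ≈ 3.87298.
Sum = Δu · [f(0.75) + f(1.5) + f(2.25) + ...].
Sum ≈ 18.42083.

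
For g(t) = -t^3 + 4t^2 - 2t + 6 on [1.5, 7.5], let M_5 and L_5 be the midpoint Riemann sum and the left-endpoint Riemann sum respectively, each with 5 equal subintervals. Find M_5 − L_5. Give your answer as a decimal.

M_5 = -242.91.
L_5 = -134.73.
M_5 − L_5 = -108.18.

-108.18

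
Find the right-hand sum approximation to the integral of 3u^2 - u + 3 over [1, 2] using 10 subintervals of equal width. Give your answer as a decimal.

Δu = (2 − 1)/10 = 0.1.
Right endpoints: 1.1, 1.2, 1.3, 1.4, 1.5, 1.6, 1.7, 1.8, 1.9, 2.
f(1.1) = 5.53, f(1.2) = 6.12, f(1.3) = 6.77, f(1.4) = 7.48, f(1.5) = 8.25, f(1.6) = 9.08, f(1.7) = 9.97, f(1.8) = 10.92, f(1.9) = 11.93, f(2) = 13.
Sum = Δu · [f(1.1) + f(1.2) + f(1.3) + ...].
Sum = 8.905.

8.905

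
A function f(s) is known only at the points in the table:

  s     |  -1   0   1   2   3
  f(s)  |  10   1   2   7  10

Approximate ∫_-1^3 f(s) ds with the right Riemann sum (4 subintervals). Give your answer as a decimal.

Δs = 1.
Sum = 1·[1 + 2 + 7 + 10] = 20.

20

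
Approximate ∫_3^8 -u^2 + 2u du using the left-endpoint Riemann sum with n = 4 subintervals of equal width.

Δu = (8 − 3)/4 = 1.25.
Left endpoints: 3, 4.25, 5.5, 6.75.
f(3) = -3, f(4.25) = -9.5625, f(5.5) = -19.25, f(6.75) = -32.0625.
Sum = Δu · [f(3) + f(4.25) + f(5.5) + f(6.75)].
Sum = -79.84375.

-79.84375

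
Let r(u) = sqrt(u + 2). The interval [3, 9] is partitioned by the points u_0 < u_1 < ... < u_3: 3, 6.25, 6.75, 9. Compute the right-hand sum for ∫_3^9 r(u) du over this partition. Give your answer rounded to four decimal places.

18.2763

Subinterval widths: 3.25, 0.5, 2.25.
Right endpoints: 6.25, 6.75, 9.
r(6.25) ≈ 2.8723, r(6.75) ≈ 2.9580, r(9) ≈ 3.3166.
Sum = Σ Δu_i · r(u_i).
Sum ≈ 18.2763.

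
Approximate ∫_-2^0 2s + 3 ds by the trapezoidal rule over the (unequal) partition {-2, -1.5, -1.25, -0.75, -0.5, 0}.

Subinterval widths: 0.5, 0.25, 0.5, 0.25, 0.5.
f(-2) = -1, f(-1.5) = 0, f(-1.25) = 0.5, f(-0.75) = 1.5, f(-0.5) = 2, f(0) = 3.
On each subinterval the trapezoid contributes (Δs_i/2)·[f(s_{i-1}) + f(s_i)].
Sum = 2.

2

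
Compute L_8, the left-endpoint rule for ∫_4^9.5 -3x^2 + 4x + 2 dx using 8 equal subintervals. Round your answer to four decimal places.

Δx = (9.5 − 4)/8 = 0.6875.
Left endpoints: 4, 4.6875, 5.375, 6.0625, 6.75, 7.4375, 8.125, 8.8125.
f(4) = -30, f(4.6875) = -45.16796875, f(5.375) = -63.171875, f(6.0625) = -84.01171875, f(6.75) = -107.6875, f(7.4375) = -134.19921875, f(8.125) = -163.546875, f(8.8125) = -195.73046875.
Sum = Δx · [f(4) + f(4.6875) + f(5.375) + ...].
Sum ≈ -566.1670.

-566.1670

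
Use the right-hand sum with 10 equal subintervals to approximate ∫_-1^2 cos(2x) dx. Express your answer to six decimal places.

Δx = (2 − (-1))/10 = 0.3.
Right endpoints: -0.7, -0.4, -0.1, 0.2, 0.5, 0.8, 1.1, 1.4, 1.7, 2.
f(-0.7) ≈ 0.169967, f(-0.4) ≈ 0.696707, f(-0.1) ≈ 0.980067, f(0.2) ≈ 0.921061, f(0.5) ≈ 0.540302, f(0.8) ≈ -0.029200, f(1.1) ≈ -0.588501, f(1.4) ≈ -0.942222, f(1.7) ≈ -0.966798, f(2) ≈ -0.653644.
Sum = Δx · [f(-0.7) + f(-0.4) + f(-0.1) + ...].
Sum ≈ 0.038322.

0.038322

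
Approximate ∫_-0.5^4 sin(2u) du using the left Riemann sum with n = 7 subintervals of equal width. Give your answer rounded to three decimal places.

Δu = (4 − (-0.5))/7 = 9/14.
Left endpoints: -0.5, 1/7, 11/14, 10/7, 29/14, 19/7, 47/14.
f(-0.5) ≈ -0.841, f(1/7) ≈ 0.282, f(11/14) ≈ 1.000, f(10/7) ≈ 0.281, f(29/14) ≈ -0.842, f(19/7) ≈ -0.754, f(47/14) ≈ 0.418.
Sum = Δu · [f(-0.5) + f(1/7) + f(11/14) + ...].
Sum ≈ -0.294.

-0.294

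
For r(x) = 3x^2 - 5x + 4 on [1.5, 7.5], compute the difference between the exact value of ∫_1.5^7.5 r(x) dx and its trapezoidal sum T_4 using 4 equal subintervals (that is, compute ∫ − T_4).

Exact integral: ∫_1.5^7.5 r(x) dx = 307.5.
T_4 = 314.25.
Error = 307.5 − 314.25 = -6.75.

-6.75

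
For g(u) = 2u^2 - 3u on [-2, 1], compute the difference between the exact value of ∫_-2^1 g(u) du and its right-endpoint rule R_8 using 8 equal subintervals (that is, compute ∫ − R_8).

Exact integral: ∫_-2^1 g(u) du = 10.5.
R_8 = 7.828125.
Error = 10.5 − 7.828125 = 2.671875.

2.671875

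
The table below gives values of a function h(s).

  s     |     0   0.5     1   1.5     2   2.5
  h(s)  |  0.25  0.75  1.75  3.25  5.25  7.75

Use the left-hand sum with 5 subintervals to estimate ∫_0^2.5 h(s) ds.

5.625

Δs = 0.5.
Sum = 0.5·[0.25 + 0.75 + 1.75 + 3.25 + 5.25] = 5.625.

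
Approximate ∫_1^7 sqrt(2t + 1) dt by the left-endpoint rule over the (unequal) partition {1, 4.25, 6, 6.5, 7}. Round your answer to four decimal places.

14.6966

Subinterval widths: 3.25, 1.75, 0.5, 0.5.
Left endpoints: 1, 4.25, 6, 6.5.
f(1) ≈ 1.7321, f(4.25) ≈ 3.0822, f(6) ≈ 3.6056, f(6.5) ≈ 3.7417.
Sum = Σ Δt_i · f(t_i).
Sum ≈ 14.6966.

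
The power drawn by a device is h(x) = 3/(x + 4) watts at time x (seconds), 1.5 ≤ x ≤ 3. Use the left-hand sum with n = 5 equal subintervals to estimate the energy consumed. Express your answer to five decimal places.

Δx = (3 − 1.5)/5 = 0.3.
Left endpoints: 1.5, 1.8, 2.1, 2.4, 2.7.
h(1.5) = 6/11, h(1.8) = 15/29, h(2.1) = 30/61, h(2.4) = 0.46875, h(2.7) = 30/67.
Sum = Δx · [h(1.5) + h(1.8) + h(2.1) + h(2.4) + h(2.7)].
Sum ≈ 0.74130.

0.74130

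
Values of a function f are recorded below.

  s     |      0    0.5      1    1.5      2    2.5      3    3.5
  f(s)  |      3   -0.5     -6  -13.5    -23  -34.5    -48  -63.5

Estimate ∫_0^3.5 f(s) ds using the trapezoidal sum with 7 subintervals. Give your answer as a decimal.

Δs = 0.5.
T_7 = (0.5/2)·[3 + 2·(-0.5) + 2·(-6) + 2·(-13.5) + 2·(-23) + 2·(-34.5) + 2·(-48) + (-63.5)] = -77.875.

-77.875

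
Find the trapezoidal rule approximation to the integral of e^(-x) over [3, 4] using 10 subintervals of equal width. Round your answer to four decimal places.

0.0315

Δx = (4 − 3)/10 = 0.1.
f(3) ≈ 0.0498, f(3.1) ≈ 0.0450, f(3.2) ≈ 0.0408, f(3.3) ≈ 0.0369, f(3.4) ≈ 0.0334, f(3.5) ≈ 0.0302, f(3.6) ≈ 0.0273, f(3.7) ≈ 0.0247, f(3.8) ≈ 0.0224, f(3.9) ≈ 0.0202, f(4) ≈ 0.0183.
T_10 = (Δx/2)·[f(x_0) + 2f(x_1) + ... + 2f(x_{9}) + f(x_10)].
Sum ≈ 0.0315.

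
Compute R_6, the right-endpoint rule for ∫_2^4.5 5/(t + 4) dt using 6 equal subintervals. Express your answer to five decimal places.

1.69148

Δt = (4.5 − 2)/6 = 5/12.
Right endpoints: 29/12, 17/6, 3.25, 11/3, 49/12, 4.5.
f(29/12) = 60/77, f(17/6) = 30/41, f(3.25) = 20/29, f(11/3) = 15/23, f(49/12) = 60/97, f(4.5) = 10/17.
Sum = Δt · [f(29/12) + f(17/6) + f(3.25) + ...].
Sum ≈ 1.69148.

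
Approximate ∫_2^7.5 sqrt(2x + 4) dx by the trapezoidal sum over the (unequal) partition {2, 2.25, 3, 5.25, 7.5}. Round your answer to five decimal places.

Subinterval widths: 0.25, 0.75, 2.25, 2.25.
f(2) ≈ 2.82843, f(2.25) ≈ 2.91548, f(3) ≈ 3.16228, f(5.25) ≈ 3.80789, f(7.5) ≈ 4.35890.
On each subinterval the trapezoid contributes (Δx_i/2)·[f(x_{i-1}) + f(x_i)].
Sum ≈ 20.02621.

20.02621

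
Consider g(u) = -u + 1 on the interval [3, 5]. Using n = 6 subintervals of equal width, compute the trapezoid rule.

Δu = (5 − 3)/6 = 1/3.
g(3) = -2, g(10/3) = -7/3, g(11/3) = -8/3, g(4) = -3, g(13/3) = -10/3, g(14/3) = -11/3, g(5) = -4.
T_6 = (Δu/2)·[g(u_0) + 2g(u_1) + ... + 2g(u_{5}) + g(u_6)].
Sum = -6.

-6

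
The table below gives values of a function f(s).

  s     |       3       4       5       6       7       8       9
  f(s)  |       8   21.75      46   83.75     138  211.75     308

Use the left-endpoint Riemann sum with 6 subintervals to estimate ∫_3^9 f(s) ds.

Δs = 1.
Sum = 1·[8 + 21.75 + 46 + 83.75 + 138 + 211.75] = 509.25.

509.25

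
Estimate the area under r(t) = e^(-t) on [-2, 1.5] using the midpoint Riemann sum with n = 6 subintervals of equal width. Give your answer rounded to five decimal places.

Δt = (1.5 − (-2))/6 = 7/12.
Midpoints: -41/24, -1.125, -13/24, 1/24, 0.625, 29/24.
r(-41/24) ≈ 5.51975, r(-1.125) ≈ 3.08022, r(-13/24) ≈ 1.71887, r(1/24) ≈ 0.95919, r(0.625) ≈ 0.53526, r(29/24) ≈ 0.29869.
Sum = Δt · [r(-41/24) + r(-1.125) + r(-13/24) + ...].
Sum ≈ 7.06533.

7.06533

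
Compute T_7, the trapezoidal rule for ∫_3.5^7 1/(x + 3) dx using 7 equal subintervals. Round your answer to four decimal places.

0.4311

Δx = (7 − 3.5)/7 = 0.5.
f(3.5) = 2/13, f(4) = 1/7, f(4.5) = 2/15, f(5) = 0.125, f(5.5) = 2/17, f(6) = 1/9, f(6.5) = 2/19, f(7) = 0.1.
T_7 = (Δx/2)·[f(x_0) + 2f(x_1) + ... + 2f(x_{6}) + f(x_7)].
Sum ≈ 0.4311.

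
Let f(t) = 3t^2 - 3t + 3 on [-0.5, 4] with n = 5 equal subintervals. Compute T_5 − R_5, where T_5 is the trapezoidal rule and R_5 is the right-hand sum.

-15.1875

T_5 = 55.8225.
R_5 = 71.01.
T_5 − R_5 = -15.1875.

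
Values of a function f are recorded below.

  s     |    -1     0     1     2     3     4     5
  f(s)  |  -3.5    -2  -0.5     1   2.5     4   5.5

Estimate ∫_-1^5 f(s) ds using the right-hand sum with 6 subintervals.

10.5

Δs = 1.
Sum = 1·[(-2) + (-0.5) + 1 + 2.5 + 4 + 5.5] = 10.5.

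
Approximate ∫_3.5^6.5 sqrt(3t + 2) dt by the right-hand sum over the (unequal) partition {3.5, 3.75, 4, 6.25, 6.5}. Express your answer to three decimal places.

Subinterval widths: 0.25, 0.25, 2.25, 0.25.
Right endpoints: 3.75, 4, 6.25, 6.5.
f(3.75) ≈ 3.640, f(4) ≈ 3.742, f(6.25) ≈ 4.555, f(6.5) ≈ 4.637.
Sum = Σ Δt_i · f(t_i).
Sum ≈ 13.254.

13.254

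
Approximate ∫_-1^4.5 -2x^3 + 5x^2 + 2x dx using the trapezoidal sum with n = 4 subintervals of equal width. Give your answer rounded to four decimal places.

-41.2715

Δx = (4.5 − (-1))/4 = 1.375.
f(-1) = 5, f(0.375) = 1.34765625, f(1.75) = 8.09375, f(3.125) = -5.95703125, f(4.5) = -72.
T_4 = (Δx/2)·[f(x_0) + 2f(x_1) + 2f(x_2) + 2f(x_3) + f(x_4)].
Sum ≈ -41.2715.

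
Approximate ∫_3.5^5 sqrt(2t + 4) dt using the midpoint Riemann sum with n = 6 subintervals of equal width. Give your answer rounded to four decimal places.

Δt = (5 − 3.5)/6 = 0.25.
Midpoints: 3.625, 3.875, 4.125, 4.375, 4.625, 4.875.
f(3.625) ≈ 3.3541, f(3.875) ≈ 3.4278, f(4.125) ≈ 3.5000, f(4.375) ≈ 3.5707, f(4.625) ≈ 3.6401, f(4.875) ≈ 3.7081.
Sum = Δt · [f(3.625) + f(3.875) + f(4.125) + ...].
Sum ≈ 5.3002.

5.3002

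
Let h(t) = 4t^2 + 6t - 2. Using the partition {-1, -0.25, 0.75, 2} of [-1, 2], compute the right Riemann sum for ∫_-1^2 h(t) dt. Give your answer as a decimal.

34.8125

Subinterval widths: 0.75, 1, 1.25.
Right endpoints: -0.25, 0.75, 2.
h(-0.25) = -3.25, h(0.75) = 4.75, h(2) = 26.
Sum = Σ Δt_i · h(t_i).
Sum = 34.8125.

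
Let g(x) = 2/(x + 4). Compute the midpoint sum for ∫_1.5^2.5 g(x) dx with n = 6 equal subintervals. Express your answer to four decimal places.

Δx = (2.5 − 1.5)/6 = 1/6.
Midpoints: 19/12, 1.75, 23/12, 25/12, 2.25, 29/12.
g(19/12) = 24/67, g(1.75) = 8/23, g(23/12) = 24/71, g(25/12) = 24/73, g(2.25) = 0.32, g(29/12) = 24/77.
Sum = Δx · [g(19/12) + g(1.75) + g(23/12) + ...].
Sum ≈ 0.3341.

0.3341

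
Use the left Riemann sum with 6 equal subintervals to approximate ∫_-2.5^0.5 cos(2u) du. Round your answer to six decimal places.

-0.117909

Δu = (0.5 − (-2.5))/6 = 0.5.
Left endpoints: -2.5, -2, -1.5, -1, -0.5, 0.
f(-2.5) ≈ 0.283662, f(-2) ≈ -0.653644, f(-1.5) ≈ -0.989992, f(-1) ≈ -0.416147, f(-0.5) ≈ 0.540302, f(0) ≈ 1.000000.
Sum = Δu · [f(-2.5) + f(-2) + f(-1.5) + ...].
Sum ≈ -0.117909.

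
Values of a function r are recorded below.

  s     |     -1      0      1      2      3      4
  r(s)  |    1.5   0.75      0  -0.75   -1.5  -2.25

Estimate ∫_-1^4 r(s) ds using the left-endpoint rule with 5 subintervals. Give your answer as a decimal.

Δs = 1.
Sum = 1·[1.5 + 0.75 + 0 + (-0.75) + (-1.5)] = 0.

0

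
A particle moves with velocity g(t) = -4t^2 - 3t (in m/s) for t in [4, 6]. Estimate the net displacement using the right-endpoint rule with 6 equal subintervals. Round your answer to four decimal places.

Δt = (6 − 4)/6 = 1/3.
Right endpoints: 13/3, 14/3, 5, 16/3, 17/3, 6.
g(13/3) = -793/9, g(14/3) = -910/9, g(5) = -115, g(16/3) = -1168/9, g(17/3) = -1309/9, g(6) = -162.
Sum = Δt · [g(13/3) + g(14/3) + g(5) + ...].
Sum ≈ -247.1481.

-247.1481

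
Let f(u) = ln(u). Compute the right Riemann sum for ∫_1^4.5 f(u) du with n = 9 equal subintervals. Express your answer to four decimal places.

Δu = (4.5 − 1)/9 = 7/18.
Right endpoints: 25/18, 16/9, 13/6, 23/9, 53/18, 10/3, 67/18, 37/9, 4.5.
f(25/18) ≈ 0.3285, f(16/9) ≈ 0.5754, f(13/6) ≈ 0.7732, f(23/9) ≈ 0.9383, f(53/18) ≈ 1.0799, f(10/3) ≈ 1.2040, f(67/18) ≈ 1.3143, f(37/9) ≈ 1.4137, f(4.5) ≈ 1.5041.
Sum = Δu · [f(25/18) + f(16/9) + f(13/6) + ...].
Sum ≈ 3.5511.

3.5511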